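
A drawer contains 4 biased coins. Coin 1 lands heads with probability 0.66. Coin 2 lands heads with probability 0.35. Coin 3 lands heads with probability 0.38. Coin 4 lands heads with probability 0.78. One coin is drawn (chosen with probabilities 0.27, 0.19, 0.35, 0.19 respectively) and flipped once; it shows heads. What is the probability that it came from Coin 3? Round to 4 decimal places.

P(heads|C1) = 0.66; P(heads|C2) = 0.35; P(heads|C3) = 0.38; P(heads|C4) = 0.78.
Prior × likelihood for each source: 0.27·0.66=0.1782, 0.19·0.35=0.06650, 0.35·0.38=0.1330, 0.19·0.78=0.1482. Summing gives P(heads) = 0.52590.
P(Coin 3 | heads) = 0.1330 / 0.52590 = 0.2529.

Posterior probability ≈ 0.2529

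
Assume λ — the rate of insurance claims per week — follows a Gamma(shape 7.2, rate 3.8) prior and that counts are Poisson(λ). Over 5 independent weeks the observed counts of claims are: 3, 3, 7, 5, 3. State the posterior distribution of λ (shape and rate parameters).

Posterior: Gamma(shape=28.2, rate=8.8)

The Poisson likelihood adds the total count to the shape and the number of exposure periods to the rate. Here ∑xᵢ = 21 and n = 5, so shape 7.2→28.2 and rate 3.8→8.8.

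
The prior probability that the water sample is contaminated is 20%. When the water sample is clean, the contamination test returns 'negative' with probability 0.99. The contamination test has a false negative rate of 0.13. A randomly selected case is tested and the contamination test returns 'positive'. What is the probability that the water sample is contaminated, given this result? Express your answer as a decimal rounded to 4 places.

P(H | E) ≈ 0.9560

Write H for 'the water sample is contaminated'. Prior odds H:¬H = 0.2/0.8 = 0.25000. For the 'positive' outcome, the likelihood ratio is 0.87/0.01 = 87.000.
Posterior odds = 0.25000 × 87.000 = 21.750, so P(H|E) = 21.750/(1+21.750) = 0.9560.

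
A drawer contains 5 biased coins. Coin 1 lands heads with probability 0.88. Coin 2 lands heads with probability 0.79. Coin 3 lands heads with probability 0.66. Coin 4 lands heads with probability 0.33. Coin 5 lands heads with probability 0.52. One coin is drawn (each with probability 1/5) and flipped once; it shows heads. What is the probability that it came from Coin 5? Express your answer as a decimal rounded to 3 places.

Posterior probability ≈ 0.164

Tabulate prior·likelihood by source: [1] prior 0.2, lik 0.88, product 0.1760; [2] prior 0.2, lik 0.79, product 0.1580; [3] prior 0.2, lik 0.66, product 0.1320; [4] prior 0.2, lik 0.33, product 0.06600; [5] prior 0.2, lik 0.52, product 0.1040.
Normalizing constant = 0.63600; the posterior for Coin 5 is its product over the sum, 0.1040/0.63600 = 0.164.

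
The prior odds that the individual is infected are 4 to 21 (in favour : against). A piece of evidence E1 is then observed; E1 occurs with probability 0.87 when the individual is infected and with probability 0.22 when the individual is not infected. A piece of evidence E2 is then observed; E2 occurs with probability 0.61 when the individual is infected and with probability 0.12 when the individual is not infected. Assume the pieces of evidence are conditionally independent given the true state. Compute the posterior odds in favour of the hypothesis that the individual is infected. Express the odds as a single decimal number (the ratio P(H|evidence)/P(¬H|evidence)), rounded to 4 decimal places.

Posterior odds ≈ 3.8290

Prior odds = 4/21 = 0.19048.
Likelihood ratio for E1 = 0.87/0.22 = 3.9545.
Likelihood ratio for E2 = 0.61/0.12 = 5.0833.
Posterior odds = prior odds × LR₁ × LR₂ = 3.8290.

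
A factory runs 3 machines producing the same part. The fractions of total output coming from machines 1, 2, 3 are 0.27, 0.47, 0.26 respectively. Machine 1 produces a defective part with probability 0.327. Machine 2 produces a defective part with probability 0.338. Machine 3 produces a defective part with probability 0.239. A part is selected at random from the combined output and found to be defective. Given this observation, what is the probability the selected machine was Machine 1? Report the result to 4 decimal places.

P(defective|M1) = 0.327; P(defective|M2) = 0.338; P(defective|M3) = 0.239.
Prior × likelihood for each source: 0.27·0.327=0.08829, 0.47·0.338=0.1589, 0.26·0.239=0.06214. Summing gives P(defective) = 0.30929.
P(Machine 1 | defective) = 0.08829 / 0.30929 = 0.2855.

Posterior probability ≈ 0.2855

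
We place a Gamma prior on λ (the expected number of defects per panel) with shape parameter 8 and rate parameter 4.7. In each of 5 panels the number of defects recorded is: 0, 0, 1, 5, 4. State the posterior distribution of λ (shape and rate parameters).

The Poisson likelihood adds the total count to the shape and the number of exposure periods to the rate. Here ∑xᵢ = 10 and n = 5, so shape 8→18 and rate 4.7→9.7.

Posterior: Gamma(shape=18, rate=9.7)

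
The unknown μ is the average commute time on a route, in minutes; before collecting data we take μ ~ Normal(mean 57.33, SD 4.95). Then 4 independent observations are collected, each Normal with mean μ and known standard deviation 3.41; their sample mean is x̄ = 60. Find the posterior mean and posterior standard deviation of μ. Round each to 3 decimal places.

Posterior mean ≈ 59.717; posterior SD ≈ 1.612

Prior precision 1/τ₀² = 1/4.95² = 0.0408122; data precision n/σ² = 4/3.41² = 0.343994.
Posterior precision = 0.0408122 + 0.343994 = 0.384806, giving posterior SD = 1/√0.384806 = 1.612.
Posterior mean = (0.0408122·57.33 + 0.343994·60) / 0.384806 = 59.717.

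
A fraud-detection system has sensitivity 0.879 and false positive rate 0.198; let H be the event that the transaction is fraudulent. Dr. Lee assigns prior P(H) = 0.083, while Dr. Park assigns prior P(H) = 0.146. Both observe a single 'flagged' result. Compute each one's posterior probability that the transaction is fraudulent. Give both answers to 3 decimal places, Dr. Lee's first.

P('+'|H) = 0.879, P('+'|¬H) = 0.198.
Dr. Lee: numerator 0.879·0.083 = 0.072957; evidence = 0.072957+0.198·0.917 = 0.25452; posterior = 0.287.
Dr. Park: numerator 0.879·0.146 = 0.12833; evidence = 0.12833+0.198·0.854 = 0.29743; posterior = 0.431.

Dr. Lee: 0.287; Dr. Park: 0.431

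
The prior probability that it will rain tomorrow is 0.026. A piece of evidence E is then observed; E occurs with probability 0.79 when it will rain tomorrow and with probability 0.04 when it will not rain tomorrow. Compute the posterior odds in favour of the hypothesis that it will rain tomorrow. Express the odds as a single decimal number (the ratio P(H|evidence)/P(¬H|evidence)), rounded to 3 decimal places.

Prior odds = 0.026/(1−0.026) = 0.026694. In log-odds, ln(0.026694) = -3.6233.
Add log likelihood ratio: ln(19.750) = 2.9832.
Posterior log-odds = -0.64016, so posterior odds = exp(-0.64016) = 0.52721.

Posterior odds ≈ 0.527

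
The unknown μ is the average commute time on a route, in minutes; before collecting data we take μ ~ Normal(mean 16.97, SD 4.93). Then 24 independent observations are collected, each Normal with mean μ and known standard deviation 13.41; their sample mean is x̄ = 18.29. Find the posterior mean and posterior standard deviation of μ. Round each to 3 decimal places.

Posterior mean ≈ 17.979; posterior SD ≈ 2.393

With known σ, the Normal prior is conjugate. Weight on the data is w = (n/σ²)/(n/σ² + 1/τ₀²) = 0.133461/(0.133461+0.0411440) = 0.76436.
Posterior mean = w·x̄ + (1−w)·μ₀ = 0.76436·18.29 + 0.23564·16.97 = 17.979. Posterior variance = 1/(0.133461+0.0411440) = 5.72722, so SD = 2.393.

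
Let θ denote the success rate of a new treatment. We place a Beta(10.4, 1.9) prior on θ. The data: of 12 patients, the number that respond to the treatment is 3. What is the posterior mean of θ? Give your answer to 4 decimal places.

Posterior mean ≈ 0.5514

The binomial likelihood is conjugate to the Beta prior: with 3 successes and 9 failures, the posterior is Beta(10.4+3, 1.9+9) = Beta(13.4, 10.9).
E[θ | data] = 13.4/(13.4+10.9) = 0.5514.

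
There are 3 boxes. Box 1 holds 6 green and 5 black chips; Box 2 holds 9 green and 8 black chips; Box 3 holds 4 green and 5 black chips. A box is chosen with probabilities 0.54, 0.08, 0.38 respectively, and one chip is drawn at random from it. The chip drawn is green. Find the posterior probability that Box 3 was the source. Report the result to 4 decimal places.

Posterior probability ≈ 0.3339

Tabulate prior·likelihood by source: [1] prior 0.54, lik 0.5455, product 0.2945; [2] prior 0.08, lik 0.5294, product 0.04235; [3] prior 0.38, lik 0.4444, product 0.1689.
Normalizing constant = 0.50579; the posterior for Box 3 is its product over the sum, 0.1689/0.50579 = 0.3339.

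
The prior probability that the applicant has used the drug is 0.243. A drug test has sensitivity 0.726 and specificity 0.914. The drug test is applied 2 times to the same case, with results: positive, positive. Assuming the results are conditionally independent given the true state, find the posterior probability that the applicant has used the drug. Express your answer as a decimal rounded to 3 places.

Let H be the event that the applicant has used the drug; start with P(H) = 0.243. P('positive'|H) = 0.726, P('positive'|¬H) = 0.086.
Update on result 1 ('positive'): P(H) ← 0.726·0.2430 / (0.726·0.2430 + 0.086·0.7570) = 0.17642/0.24152 = 0.7304.
Update on result 2 ('positive'): P(H) ← 0.726·0.7304 / (0.726·0.7304 + 0.086·0.2696) = 0.53031/0.55349 = 0.9581.

Posterior P(H) ≈ 0.958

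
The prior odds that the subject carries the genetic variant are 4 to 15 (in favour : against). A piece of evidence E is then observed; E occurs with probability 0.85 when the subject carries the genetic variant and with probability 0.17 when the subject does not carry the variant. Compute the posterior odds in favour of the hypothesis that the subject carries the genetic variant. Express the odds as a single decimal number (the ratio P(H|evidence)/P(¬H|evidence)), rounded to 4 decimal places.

Posterior odds ≈ 1.3333

Prior odds = 4/15 = 0.26667. In log-odds, ln(0.26667) = -1.3218.
Add log likelihood ratio: ln(5.0000) = 1.6094.
Posterior log-odds = 0.28768, so posterior odds = exp(0.28768) = 1.3333.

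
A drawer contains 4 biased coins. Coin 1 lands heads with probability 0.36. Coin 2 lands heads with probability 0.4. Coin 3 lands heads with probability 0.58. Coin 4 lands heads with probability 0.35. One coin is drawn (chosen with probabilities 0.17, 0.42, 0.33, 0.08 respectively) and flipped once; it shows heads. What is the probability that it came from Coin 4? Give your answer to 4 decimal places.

Tabulate prior·likelihood by source: [1] prior 0.17, lik 0.36, product 0.06120; [2] prior 0.42, lik 0.4, product 0.1680; [3] prior 0.33, lik 0.58, product 0.1914; [4] prior 0.08, lik 0.35, product 0.02800.
Normalizing constant = 0.44860; the posterior for Coin 4 is its product over the sum, 0.02800/0.44860 = 0.0624.

Posterior probability ≈ 0.0624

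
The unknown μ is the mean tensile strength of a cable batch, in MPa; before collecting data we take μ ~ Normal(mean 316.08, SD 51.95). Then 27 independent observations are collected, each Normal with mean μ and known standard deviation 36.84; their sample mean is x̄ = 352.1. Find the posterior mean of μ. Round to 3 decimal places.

Posterior mean ≈ 351.441

Prior precision 1/τ₀² = 1/51.95² = 0.00037053; data precision n/σ² = 27/36.84² = 0.0198941.
Posterior precision = 0.00037053 + 0.0198941 = 0.0202646.
Posterior mean = (0.00037053·316.08 + 0.0198941·352.1) / 0.0202646 = 351.441.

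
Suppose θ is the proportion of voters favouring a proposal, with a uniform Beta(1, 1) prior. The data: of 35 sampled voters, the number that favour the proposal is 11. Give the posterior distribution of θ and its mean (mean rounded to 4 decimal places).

The binomial likelihood is conjugate to the Beta prior: with 11 successes and 24 failures, the posterior is Beta(1+11, 1+24) = Beta(12, 25).
Posterior mean = α/(α+β) = 12/37 = 0.3243.

Posterior: Beta(12, 25); mean ≈ 0.3243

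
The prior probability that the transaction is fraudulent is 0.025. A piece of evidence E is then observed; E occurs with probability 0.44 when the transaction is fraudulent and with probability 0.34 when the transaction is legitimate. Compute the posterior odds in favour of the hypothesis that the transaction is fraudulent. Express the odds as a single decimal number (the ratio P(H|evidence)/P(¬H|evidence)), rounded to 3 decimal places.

Posterior odds ≈ 0.033

Prior odds = 0.025/(1−0.025) = 0.025641.
Likelihood ratio for E = 0.44/0.34 = 1.2941.
Posterior odds = prior odds × LR = 0.033183.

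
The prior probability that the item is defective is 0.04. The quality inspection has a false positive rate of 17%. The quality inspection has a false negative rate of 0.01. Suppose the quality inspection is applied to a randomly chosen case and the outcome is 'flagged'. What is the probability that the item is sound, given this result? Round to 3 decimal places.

P(¬H | E) ≈ 0.805

Let H be the event that the item is defective. P(H) = 0.04, so P(¬H) = 0.96. With E the 'flagged' result, P(E|H) = 0.99 and P(E|¬H) = 0.17.
P(E) = 0.99·0.04 + 0.17·0.96 = 0.039600 + 0.16320 = 0.20280.
By Bayes' theorem, P(H|E) = 0.039600 / 0.20280 = 0.195. Hence P(¬H|E) = 1 − 0.195 = 0.805.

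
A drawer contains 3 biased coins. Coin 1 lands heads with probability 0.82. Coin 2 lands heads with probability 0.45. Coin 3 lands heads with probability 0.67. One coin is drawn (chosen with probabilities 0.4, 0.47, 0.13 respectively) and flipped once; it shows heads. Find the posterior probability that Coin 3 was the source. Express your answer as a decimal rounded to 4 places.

Posterior probability ≈ 0.1390

Tabulate prior·likelihood by source: [1] prior 0.4, lik 0.82, product 0.3280; [2] prior 0.47, lik 0.45, product 0.2115; [3] prior 0.13, lik 0.67, product 0.08710.
Normalizing constant = 0.62660; the posterior for Coin 3 is its product over the sum, 0.08710/0.62660 = 0.1390.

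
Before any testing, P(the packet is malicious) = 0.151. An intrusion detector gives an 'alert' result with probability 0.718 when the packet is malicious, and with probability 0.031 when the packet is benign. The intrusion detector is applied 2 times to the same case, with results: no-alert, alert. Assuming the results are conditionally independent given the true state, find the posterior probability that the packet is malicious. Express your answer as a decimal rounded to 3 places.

Posterior P(H) ≈ 0.545

With H the event that the packet is malicious, the joint likelihood of the observed sequence is P(data|H) = 0.282·0.718 = 0.20248 and P(data|¬H) = 0.969·0.031 = 0.030039.
Bayes: P(H|data) = 0.151·0.20248 / (0.151·0.20248 + 0.849·0.030039) = 0.030574/0.056077 = 0.5452.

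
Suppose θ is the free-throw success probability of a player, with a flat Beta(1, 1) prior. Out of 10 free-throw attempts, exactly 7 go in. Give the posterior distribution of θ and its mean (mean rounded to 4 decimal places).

The binomial likelihood is conjugate to the Beta prior: with 7 successes and 3 failures, the posterior is Beta(1+7, 1+3) = Beta(8, 4).
E[θ | data] = 8/(8+4) = 0.6667.

Posterior: Beta(8, 4); mean ≈ 0.6667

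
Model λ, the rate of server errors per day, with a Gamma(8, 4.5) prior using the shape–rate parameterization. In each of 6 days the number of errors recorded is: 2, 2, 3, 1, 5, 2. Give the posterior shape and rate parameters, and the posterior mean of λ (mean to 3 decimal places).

The Poisson likelihood adds the total count to the shape and the number of exposure periods to the rate. Here ∑xᵢ = 15 and n = 6, so shape 8→23 and rate 4.5→10.5.
Posterior mean = shape/rate = 23/10.5 = 2.190.

Posterior: Gamma(shape=23, rate=10.5); mean ≈ 2.190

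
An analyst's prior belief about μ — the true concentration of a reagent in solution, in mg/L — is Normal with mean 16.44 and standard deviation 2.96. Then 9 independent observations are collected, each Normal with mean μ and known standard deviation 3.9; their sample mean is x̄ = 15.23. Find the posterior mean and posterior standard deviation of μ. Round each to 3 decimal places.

Posterior mean ≈ 15.426; posterior SD ≈ 1.190

Prior precision 1/τ₀² = 1/2.96² = 0.114134; data precision n/σ² = 9/3.9² = 0.591716.
Posterior precision = 0.114134 + 0.591716 = 0.705850, giving posterior SD = 1/√0.705850 = 1.190.
Posterior mean = (0.114134·16.44 + 0.591716·15.23) / 0.705850 = 15.426.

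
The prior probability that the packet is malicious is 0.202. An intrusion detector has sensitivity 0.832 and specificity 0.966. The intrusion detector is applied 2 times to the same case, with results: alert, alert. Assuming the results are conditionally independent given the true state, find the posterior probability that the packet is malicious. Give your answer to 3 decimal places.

Let H be the event that the packet is malicious; start with P(H) = 0.202. P('alert'|H) = 0.832, P('alert'|¬H) = 0.034.
Update on result 1 ('alert'): P(H) ← 0.832·0.2020 / (0.832·0.2020 + 0.034·0.7980) = 0.16806/0.19520 = 0.8610.
Update on result 2 ('alert'): P(H) ← 0.832·0.8610 / (0.832·0.8610 + 0.034·0.1390) = 0.71635/0.72108 = 0.9934.

Posterior P(H) ≈ 0.993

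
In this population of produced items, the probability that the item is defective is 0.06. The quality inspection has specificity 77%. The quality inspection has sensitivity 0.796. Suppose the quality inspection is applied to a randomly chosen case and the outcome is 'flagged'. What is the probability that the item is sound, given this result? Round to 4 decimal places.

P(¬H | E) ≈ 0.8191

Write H for 'the item is defective'. Prior odds H:¬H = 0.06/0.94 = 0.063830. For the 'flagged' outcome, the likelihood ratio is 0.796/0.23 = 3.4609.
Posterior odds = 0.063830 × 3.4609 = 0.22091, so P(H|E) = 0.22091/(1+0.22091) = 0.1809. Then P(¬H|E) = 1 − 0.1809 = 0.8191.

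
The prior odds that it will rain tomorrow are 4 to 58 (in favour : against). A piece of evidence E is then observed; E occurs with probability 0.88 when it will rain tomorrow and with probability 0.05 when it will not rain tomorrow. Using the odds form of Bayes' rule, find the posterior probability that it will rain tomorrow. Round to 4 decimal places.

Posterior probability ≈ 0.5483

Prior odds = 4/58 = 0.068966. In log-odds, ln(0.068966) = -2.6741.
Add log likelihood ratio: ln(17.600) = 2.8679.
Posterior log-odds = 0.19375, so posterior odds = exp(0.19375) = 1.2138. Converting, P(H|E) = 1.2138/2.2138 = 0.5483.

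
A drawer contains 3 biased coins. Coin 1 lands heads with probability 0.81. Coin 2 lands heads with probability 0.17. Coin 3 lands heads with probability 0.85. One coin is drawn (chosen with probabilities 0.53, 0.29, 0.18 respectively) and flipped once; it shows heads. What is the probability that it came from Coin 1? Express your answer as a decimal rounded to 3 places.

Posterior probability ≈ 0.680

P(heads|C1) = 0.81; P(heads|C2) = 0.17; P(heads|C3) = 0.85.
Prior × likelihood for each source: 0.53·0.81=0.4293, 0.29·0.17=0.04930, 0.18·0.85=0.1530. Summing gives P(heads) = 0.63160.
P(Coin 1 | heads) = 0.4293 / 0.63160 = 0.680.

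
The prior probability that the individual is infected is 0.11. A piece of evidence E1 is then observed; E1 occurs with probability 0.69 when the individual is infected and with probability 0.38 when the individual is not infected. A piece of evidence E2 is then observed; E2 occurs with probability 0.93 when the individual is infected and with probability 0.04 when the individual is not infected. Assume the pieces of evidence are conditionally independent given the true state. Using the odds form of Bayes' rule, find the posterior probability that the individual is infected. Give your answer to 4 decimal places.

Posterior probability ≈ 0.8392

Prior odds = 0.11/(1−0.11) = 0.12360. In log-odds, ln(0.12360) = -2.0907.
Add log likelihood ratios: ln(1.8158) + ln(23.250) = 3.7428.
Posterior log-odds = 1.6521, so posterior odds = exp(1.6521) = 5.2178. Converting, P(H|E) = 5.2178/6.2178 = 0.8392.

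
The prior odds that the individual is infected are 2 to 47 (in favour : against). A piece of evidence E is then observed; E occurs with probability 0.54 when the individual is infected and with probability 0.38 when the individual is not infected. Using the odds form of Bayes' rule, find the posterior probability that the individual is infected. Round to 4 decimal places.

Prior odds = 2/47 = 0.042553.
Likelihood ratio for E = 0.54/0.38 = 1.4211.
Posterior odds = prior odds × LR = 0.060470.
Posterior probability = odds/(1+odds) = 0.060470/1.0605 = 0.0570.

Posterior probability ≈ 0.0570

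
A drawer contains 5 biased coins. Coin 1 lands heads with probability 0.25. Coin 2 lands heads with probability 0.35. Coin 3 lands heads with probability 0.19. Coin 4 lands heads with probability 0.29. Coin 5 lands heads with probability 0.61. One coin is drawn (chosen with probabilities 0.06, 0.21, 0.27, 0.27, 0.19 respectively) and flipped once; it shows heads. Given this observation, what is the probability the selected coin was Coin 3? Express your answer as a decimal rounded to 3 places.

P(heads|C1) = 0.25; P(heads|C2) = 0.35; P(heads|C3) = 0.19; P(heads|C4) = 0.29; P(heads|C5) = 0.61.
Prior × likelihood for each source: 0.06·0.25=0.01500, 0.21·0.35=0.07350, 0.27·0.19=0.05130, 0.27·0.29=0.07830, 0.19·0.61=0.1159. Summing gives P(heads) = 0.33400.
P(Coin 3 | heads) = 0.05130 / 0.33400 = 0.154.

Posterior probability ≈ 0.154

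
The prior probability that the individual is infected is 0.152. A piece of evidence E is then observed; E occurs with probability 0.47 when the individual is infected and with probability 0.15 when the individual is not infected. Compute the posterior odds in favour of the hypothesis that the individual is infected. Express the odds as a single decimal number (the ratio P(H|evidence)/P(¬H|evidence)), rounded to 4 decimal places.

Prior odds = 0.152/(1−0.152) = 0.17925.
Likelihood ratio for E = 0.47/0.15 = 3.1333.
Posterior odds = prior odds × LR = 0.56164.

Posterior odds ≈ 0.5616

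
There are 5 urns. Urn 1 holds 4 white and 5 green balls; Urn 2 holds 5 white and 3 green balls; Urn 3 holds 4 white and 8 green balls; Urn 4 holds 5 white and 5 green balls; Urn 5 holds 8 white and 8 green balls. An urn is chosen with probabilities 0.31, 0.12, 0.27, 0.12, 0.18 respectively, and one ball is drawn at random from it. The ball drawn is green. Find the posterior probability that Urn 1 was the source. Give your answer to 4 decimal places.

Posterior probability ≈ 0.3147

P(green|Urn 1) = 0.5556; P(green|Urn 2) = 0.375; P(green|Urn 3) = 0.6667; P(green|Urn 4) = 0.5; P(green|Urn 5) = 0.5.
Prior × likelihood for each source: 0.31·0.5556=0.1722, 0.12·0.375=0.04500, 0.27·0.6667=0.1800, 0.12·0.5=0.06000, 0.18·0.5=0.09000. Summing gives P(green) = 0.54722.
P(Urn 1 | green) = 0.1722 / 0.54722 = 0.3147.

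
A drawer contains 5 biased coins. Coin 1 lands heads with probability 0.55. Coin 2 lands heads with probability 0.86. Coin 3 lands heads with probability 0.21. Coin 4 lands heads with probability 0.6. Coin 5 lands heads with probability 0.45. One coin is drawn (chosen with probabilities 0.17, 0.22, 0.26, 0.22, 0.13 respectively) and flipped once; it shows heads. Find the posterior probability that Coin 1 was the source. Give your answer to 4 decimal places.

Posterior probability ≈ 0.1772

Tabulate prior·likelihood by source: [1] prior 0.17, lik 0.55, product 0.09350; [2] prior 0.22, lik 0.86, product 0.1892; [3] prior 0.26, lik 0.21, product 0.05460; [4] prior 0.22, lik 0.6, product 0.1320; [5] prior 0.13, lik 0.45, product 0.05850.
Normalizing constant = 0.52780; the posterior for Coin 1 is its product over the sum, 0.09350/0.52780 = 0.1772.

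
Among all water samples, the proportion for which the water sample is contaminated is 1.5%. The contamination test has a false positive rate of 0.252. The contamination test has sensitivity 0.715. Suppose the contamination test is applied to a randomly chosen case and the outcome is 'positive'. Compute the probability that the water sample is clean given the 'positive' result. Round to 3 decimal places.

P(¬H | E) ≈ 0.959

Write H for 'the water sample is contaminated'. Prior odds H:¬H = 0.015/0.985 = 0.015228. For the 'positive' outcome, the likelihood ratio is 0.715/0.252 = 2.8373.
Posterior odds = 0.015228 × 2.8373 = 0.043208, so P(H|E) = 0.043208/(1+0.043208) = 0.041. Then P(¬H|E) = 1 − 0.041 = 0.959.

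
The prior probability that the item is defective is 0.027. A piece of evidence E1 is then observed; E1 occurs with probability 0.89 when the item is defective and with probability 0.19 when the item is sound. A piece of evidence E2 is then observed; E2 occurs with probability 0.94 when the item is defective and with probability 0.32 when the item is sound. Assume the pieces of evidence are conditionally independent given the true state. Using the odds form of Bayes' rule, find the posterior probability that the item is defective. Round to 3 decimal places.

Prior odds = 0.027/(1−0.027) = 0.027749.
Likelihood ratio for E1 = 0.89/0.19 = 4.6842.
Likelihood ratio for E2 = 0.94/0.32 = 2.9375.
Posterior odds = prior odds × LR₁ × LR₂ = 0.38183.
Posterior probability = odds/(1+odds) = 0.38183/1.3818 = 0.276.

Posterior probability ≈ 0.276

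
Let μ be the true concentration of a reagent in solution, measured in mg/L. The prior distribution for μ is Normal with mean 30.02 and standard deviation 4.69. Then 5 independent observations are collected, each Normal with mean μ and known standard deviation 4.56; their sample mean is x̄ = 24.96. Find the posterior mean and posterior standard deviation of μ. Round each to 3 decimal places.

Posterior mean ≈ 25.765; posterior SD ≈ 1.870

With known σ, the Normal prior is conjugate. Weight on the data is w = (n/σ²)/(n/σ² + 1/τ₀²) = 0.240459/(0.240459+0.0454626) = 0.84100.
Posterior mean = w·x̄ + (1−w)·μ₀ = 0.84100·24.96 + 0.15900·30.02 = 25.765. Posterior variance = 1/(0.240459+0.0454626) = 3.49747, so SD = 1.870.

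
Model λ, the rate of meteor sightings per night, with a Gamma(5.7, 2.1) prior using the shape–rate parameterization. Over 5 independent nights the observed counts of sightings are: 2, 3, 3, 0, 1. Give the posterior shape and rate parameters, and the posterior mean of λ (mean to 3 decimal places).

Posterior: Gamma(shape=14.7, rate=7.1); mean ≈ 2.070

The Poisson likelihood adds the total count to the shape and the number of exposure periods to the rate. Here ∑xᵢ = 9 and n = 5, so shape 5.7→14.7 and rate 2.1→7.1.
Posterior mean = shape/rate = 14.7/7.1 = 2.070.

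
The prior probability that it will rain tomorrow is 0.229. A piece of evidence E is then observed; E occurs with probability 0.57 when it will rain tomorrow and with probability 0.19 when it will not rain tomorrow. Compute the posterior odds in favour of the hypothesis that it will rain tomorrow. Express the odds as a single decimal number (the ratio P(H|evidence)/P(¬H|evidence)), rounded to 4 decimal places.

Prior odds = 0.229/(1−0.229) = 0.29702.
Likelihood ratio for E = 0.57/0.19 = 3.0000.
Posterior odds = prior odds × LR = 0.89105.

Posterior odds ≈ 0.8911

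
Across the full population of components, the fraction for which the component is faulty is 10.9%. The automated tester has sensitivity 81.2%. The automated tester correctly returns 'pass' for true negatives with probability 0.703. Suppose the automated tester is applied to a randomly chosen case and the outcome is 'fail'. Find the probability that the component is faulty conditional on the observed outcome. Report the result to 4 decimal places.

P(H | E) ≈ 0.2506

Write H for 'the component is faulty'. Prior odds H:¬H = 0.109/0.891 = 0.12233. For the 'fail' outcome, the likelihood ratio is 0.812/0.297 = 2.7340.
Posterior odds = 0.12233 × 2.7340 = 0.33446, so P(H|E) = 0.33446/(1+0.33446) = 0.2506.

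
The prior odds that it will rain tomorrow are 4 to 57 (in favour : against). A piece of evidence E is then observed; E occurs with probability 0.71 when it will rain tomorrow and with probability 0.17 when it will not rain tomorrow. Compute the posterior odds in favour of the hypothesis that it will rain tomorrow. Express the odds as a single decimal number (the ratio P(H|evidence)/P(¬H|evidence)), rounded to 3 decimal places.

Posterior odds ≈ 0.293

Prior odds = 4/57 = 0.070175.
Likelihood ratio for E = 0.71/0.17 = 4.1765.
Posterior odds = prior odds × LR = 0.29309.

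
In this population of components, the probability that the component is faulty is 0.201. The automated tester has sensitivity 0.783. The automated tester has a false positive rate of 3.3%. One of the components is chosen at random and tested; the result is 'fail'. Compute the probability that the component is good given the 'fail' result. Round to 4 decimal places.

P(¬H | E) ≈ 0.1435

Let H be the event that the component is faulty. P(H) = 0.201, so P(¬H) = 0.799. With E the 'fail' result, P(E|H) = 0.783 and P(E|¬H) = 0.033.
P(E) = 0.783·0.201 + 0.033·0.799 = 0.15738 + 0.026367 = 0.18375.
By Bayes' theorem, P(H|E) = 0.15738 / 0.18375 = 0.8565. Hence P(¬H|E) = 1 − 0.8565 = 0.1435.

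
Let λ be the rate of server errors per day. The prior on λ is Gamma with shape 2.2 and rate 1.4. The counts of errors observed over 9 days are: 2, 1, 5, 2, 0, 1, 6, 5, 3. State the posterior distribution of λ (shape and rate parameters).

The Poisson likelihood adds the total count to the shape and the number of exposure periods to the rate. Here ∑xᵢ = 25 and n = 9, so shape 2.2→27.2 and rate 1.4→10.4.

Posterior: Gamma(shape=27.2, rate=10.4)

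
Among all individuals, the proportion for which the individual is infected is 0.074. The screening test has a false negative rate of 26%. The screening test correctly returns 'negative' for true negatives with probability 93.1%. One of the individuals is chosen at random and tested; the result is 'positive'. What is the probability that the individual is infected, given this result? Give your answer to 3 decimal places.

P(H | E) ≈ 0.462

Let H be the event that the individual is infected. P(H) = 0.074, so P(¬H) = 0.926. With E the 'positive' result, P(E|H) = 0.74 and P(E|¬H) = 0.069.
P(E) = 0.74·0.074 + 0.069·0.926 = 0.054760 + 0.063894 = 0.11865.
By Bayes' theorem, P(H|E) = 0.054760 / 0.11865 = 0.462.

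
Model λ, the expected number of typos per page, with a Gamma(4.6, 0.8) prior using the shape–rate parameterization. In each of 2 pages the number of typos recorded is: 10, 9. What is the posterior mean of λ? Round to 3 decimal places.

Total count ∑xᵢ = 19 over n = 2 pages.
Gamma is conjugate to the Poisson likelihood: posterior is Gamma(shape = 4.6+19 = 23.6, rate = 0.8+2 = 2.8).
E[λ | data] = 23.6/2.8 = 8.429.

Posterior mean ≈ 8.429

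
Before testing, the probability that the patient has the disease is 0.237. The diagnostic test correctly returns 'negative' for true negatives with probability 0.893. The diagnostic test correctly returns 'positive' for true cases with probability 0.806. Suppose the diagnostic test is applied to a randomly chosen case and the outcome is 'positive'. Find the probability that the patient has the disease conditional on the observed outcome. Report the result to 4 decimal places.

P(H | E) ≈ 0.7006

Write H for 'the patient has the disease'. Prior odds H:¬H = 0.237/0.763 = 0.31062. For the 'positive' outcome, the likelihood ratio is 0.806/0.107 = 7.5327.
Posterior odds = 0.31062 × 7.5327 = 2.3398, so P(H|E) = 2.3398/(1+2.3398) = 0.7006.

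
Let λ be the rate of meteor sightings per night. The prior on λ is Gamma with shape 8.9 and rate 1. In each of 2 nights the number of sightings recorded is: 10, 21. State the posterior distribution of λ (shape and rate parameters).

The Poisson likelihood adds the total count to the shape and the number of exposure periods to the rate. Here ∑xᵢ = 31 and n = 2, so shape 8.9→39.9 and rate 1→3.

Posterior: Gamma(shape=39.9, rate=3)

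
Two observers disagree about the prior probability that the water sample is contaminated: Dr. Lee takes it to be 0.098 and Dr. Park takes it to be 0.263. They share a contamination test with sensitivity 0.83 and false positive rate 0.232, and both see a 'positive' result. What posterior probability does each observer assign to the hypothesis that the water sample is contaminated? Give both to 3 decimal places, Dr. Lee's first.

P('+'|H) = 0.83, P('+'|¬H) = 0.232.
Dr. Lee: numerator 0.83·0.098 = 0.081340; evidence = 0.081340+0.232·0.902 = 0.29060; posterior = 0.280.
Dr. Park: numerator 0.83·0.263 = 0.21829; evidence = 0.21829+0.232·0.737 = 0.38927; posterior = 0.561.

Dr. Lee: 0.280; Dr. Park: 0.561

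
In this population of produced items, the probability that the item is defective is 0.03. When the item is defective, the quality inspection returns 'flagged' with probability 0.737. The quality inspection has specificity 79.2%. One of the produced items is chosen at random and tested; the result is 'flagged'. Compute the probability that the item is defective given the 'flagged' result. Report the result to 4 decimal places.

P(H | E) ≈ 0.0988

Write H for 'the item is defective'. Prior odds H:¬H = 0.03/0.97 = 0.030928. For the 'flagged' outcome, the likelihood ratio is 0.737/0.208 = 3.5433.
Posterior odds = 0.030928 × 3.5433 = 0.10959, so P(H|E) = 0.10959/(1+0.10959) = 0.0988.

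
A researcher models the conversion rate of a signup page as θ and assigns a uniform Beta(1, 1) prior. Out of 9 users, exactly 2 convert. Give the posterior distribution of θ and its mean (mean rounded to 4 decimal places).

Posterior: Beta(3, 8); mean ≈ 0.2727

Observing 2 successes and 7 failures updates Beta(1, 1) by adding the success and failure counts to the two shape parameters: α = 1+2 = 3, β = 1+7 = 8.
E[θ | data] = 3/(3+8) = 0.2727.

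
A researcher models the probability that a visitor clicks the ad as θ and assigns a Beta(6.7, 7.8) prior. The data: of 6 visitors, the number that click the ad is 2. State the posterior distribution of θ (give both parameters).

Observing 2 successes and 4 failures updates Beta(6.7, 7.8) by adding the success and failure counts to the two shape parameters: α = 6.7+2 = 8.7, β = 7.8+4 = 11.8.

Posterior: Beta(8.7, 11.8)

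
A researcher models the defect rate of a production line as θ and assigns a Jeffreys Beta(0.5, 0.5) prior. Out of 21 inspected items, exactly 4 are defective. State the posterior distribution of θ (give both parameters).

The binomial likelihood is conjugate to the Beta prior: with 4 successes and 17 failures, the posterior is Beta(0.5+4, 0.5+17) = Beta(4.5, 17.5).

Posterior: Beta(4.5, 17.5)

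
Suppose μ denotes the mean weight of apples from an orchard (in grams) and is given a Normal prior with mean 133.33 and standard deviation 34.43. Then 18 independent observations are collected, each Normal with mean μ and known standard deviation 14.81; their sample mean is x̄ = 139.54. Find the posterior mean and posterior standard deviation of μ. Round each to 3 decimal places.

Posterior mean ≈ 139.477; posterior SD ≈ 3.473

Prior precision 1/τ₀² = 1/34.43² = 0.00084358; data precision n/σ² = 18/14.81² = 0.0820658.
Posterior precision = 0.00084358 + 0.0820658 = 0.0829094, giving posterior SD = 1/√0.0829094 = 3.473.
Posterior mean = (0.00084358·133.33 + 0.0820658·139.54) / 0.0829094 = 139.477.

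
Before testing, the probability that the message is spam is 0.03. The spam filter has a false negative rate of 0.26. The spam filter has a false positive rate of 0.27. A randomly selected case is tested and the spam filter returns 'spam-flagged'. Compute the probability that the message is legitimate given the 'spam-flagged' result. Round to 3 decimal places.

Write H for 'the message is spam'. Prior odds H:¬H = 0.03/0.97 = 0.030928. For the 'spam-flagged' outcome, the likelihood ratio is 0.74/0.27 = 2.7407.
Posterior odds = 0.030928 × 2.7407 = 0.084765, so P(H|E) = 0.084765/(1+0.084765) = 0.078. Then P(¬H|E) = 1 − 0.078 = 0.922.

P(¬H | E) ≈ 0.922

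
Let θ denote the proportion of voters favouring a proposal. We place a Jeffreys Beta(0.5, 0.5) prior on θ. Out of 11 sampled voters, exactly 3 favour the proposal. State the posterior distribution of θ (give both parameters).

Posterior: Beta(3.5, 8.5)

Observing 3 successes and 8 failures updates Beta(0.5, 0.5) by adding the success and failure counts to the two shape parameters: α = 0.5+3 = 3.5, β = 0.5+8 = 8.5.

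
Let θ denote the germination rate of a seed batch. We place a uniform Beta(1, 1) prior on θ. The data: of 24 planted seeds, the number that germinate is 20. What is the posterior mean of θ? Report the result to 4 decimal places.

Observing 20 successes and 4 failures updates Beta(1, 1) by adding the success and failure counts to the two shape parameters: α = 1+20 = 21, β = 1+4 = 5.
Posterior mean = α/(α+β) = 21/26 = 0.8077.

Posterior mean ≈ 0.8077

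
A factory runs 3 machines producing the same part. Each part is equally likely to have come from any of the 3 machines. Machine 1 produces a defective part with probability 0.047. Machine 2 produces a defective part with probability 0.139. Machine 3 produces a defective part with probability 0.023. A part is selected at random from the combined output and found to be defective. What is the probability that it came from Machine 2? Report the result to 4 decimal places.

Tabulate prior·likelihood by source: [1] prior 0.333333, lik 0.047, product 0.01567; [2] prior 0.333333, lik 0.139, product 0.04633; [3] prior 0.333333, lik 0.023, product 0.007667.
Normalizing constant = 0.069667; the posterior for Machine 2 is its product over the sum, 0.04633/0.069667 = 0.6651.

Posterior probability ≈ 0.6651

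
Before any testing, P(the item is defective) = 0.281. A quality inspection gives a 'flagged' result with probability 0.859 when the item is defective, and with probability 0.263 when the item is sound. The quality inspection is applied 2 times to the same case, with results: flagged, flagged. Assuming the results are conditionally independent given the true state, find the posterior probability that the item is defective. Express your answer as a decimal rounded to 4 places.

Posterior P(H) ≈ 0.8065

With H the event that the item is defective, the joint likelihood of the observed sequence is P(data|H) = 0.859·0.859 = 0.73788 and P(data|¬H) = 0.263·0.263 = 0.069169.
Bayes: P(H|data) = 0.281·0.73788 / (0.281·0.73788 + 0.719·0.069169) = 0.20734/0.25708 = 0.8065.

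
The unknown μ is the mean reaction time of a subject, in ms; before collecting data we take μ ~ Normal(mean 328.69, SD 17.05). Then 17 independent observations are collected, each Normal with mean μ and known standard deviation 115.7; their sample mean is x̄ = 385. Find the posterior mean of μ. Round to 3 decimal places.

With known σ, the Normal prior is conjugate. Weight on the data is w = (n/σ²)/(n/σ² + 1/τ₀²) = 0.00126994/(0.00126994+0.00343994) = 0.26963.
Posterior mean = w·x̄ + (1−w)·μ₀ = 0.26963·385 + 0.73037·328.69 = 343.873.

Posterior mean ≈ 343.873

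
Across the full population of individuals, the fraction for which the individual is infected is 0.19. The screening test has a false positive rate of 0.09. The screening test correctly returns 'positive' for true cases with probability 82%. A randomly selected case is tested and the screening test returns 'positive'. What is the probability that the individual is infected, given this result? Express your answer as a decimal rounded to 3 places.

P(H | E) ≈ 0.681

Write H for 'the individual is infected'. Prior odds H:¬H = 0.19/0.81 = 0.23457. For the 'positive' outcome, the likelihood ratio is 0.82/0.09 = 9.1111.
Posterior odds = 0.23457 × 9.1111 = 2.1372, so P(H|E) = 2.1372/(1+2.1372) = 0.681.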